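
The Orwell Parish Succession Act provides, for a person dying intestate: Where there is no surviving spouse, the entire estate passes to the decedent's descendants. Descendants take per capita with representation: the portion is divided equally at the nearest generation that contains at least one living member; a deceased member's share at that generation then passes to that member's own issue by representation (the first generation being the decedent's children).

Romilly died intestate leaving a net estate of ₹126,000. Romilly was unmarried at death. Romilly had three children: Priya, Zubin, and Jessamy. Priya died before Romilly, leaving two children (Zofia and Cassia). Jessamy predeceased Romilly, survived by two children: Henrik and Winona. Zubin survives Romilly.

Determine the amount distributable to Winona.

The entire ₹126,000 passes to the descendants.
That amount (₹126,000) is divided into 3 shares of ₹42,000: Zubin takes ₹42,000; Priya's ₹42,000 share passes to Priya's issue; Jessamy's ₹42,000 share passes to Jessamy's issue.
Priya's share (₹42,000) is divided into 2 shares of ₹21,000: Zofia and Cassia each take ₹21,000.
Jessamy's share (₹42,000) is divided into 2 shares of ₹21,000: Henrik and Winona each take ₹21,000.

Winona receives ₹21,000.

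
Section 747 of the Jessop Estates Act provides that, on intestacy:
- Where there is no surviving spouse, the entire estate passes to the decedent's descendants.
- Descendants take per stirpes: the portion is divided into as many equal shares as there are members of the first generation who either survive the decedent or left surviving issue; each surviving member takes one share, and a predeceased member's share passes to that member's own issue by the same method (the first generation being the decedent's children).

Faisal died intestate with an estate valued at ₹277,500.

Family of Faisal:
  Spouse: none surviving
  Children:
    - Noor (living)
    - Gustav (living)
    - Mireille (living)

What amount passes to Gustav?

The entire ₹277,500 passes to the descendants.
That amount (₹277,500) is divided into 3 shares of ₹92,500: Noor, Gustav, and Mireille each take ₹92,500.

Gustav receives ₹92,500.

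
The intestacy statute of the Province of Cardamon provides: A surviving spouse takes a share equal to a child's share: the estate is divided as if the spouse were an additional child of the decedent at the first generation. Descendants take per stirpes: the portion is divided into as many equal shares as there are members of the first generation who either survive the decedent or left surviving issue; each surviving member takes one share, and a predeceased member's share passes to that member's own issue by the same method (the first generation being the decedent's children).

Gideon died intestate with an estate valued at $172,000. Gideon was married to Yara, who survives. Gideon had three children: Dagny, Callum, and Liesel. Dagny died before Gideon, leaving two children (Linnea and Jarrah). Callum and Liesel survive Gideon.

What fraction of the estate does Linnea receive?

Linnea receives 1/8 of the estate.

The spouse counts as an additional share at the children's level, so there are 4 primary shares of $43,000. Yara takes one such share ($43,000).
The children's combined portion ($129,000) is divided into 3 shares of $43,000: Callum and Liesel each take $43,000; Dagny's $43,000 share passes to Dagny's issue.
Dagny's share ($43,000) is divided into 2 shares of $21,500: Linnea and Jarrah each take $21,500.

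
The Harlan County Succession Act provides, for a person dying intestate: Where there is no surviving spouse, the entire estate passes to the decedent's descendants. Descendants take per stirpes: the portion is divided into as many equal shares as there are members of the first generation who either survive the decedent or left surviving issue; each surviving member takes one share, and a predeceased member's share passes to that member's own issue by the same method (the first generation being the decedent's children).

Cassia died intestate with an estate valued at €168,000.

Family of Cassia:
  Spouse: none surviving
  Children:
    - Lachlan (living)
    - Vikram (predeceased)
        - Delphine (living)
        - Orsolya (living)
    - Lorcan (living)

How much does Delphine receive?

The entire €168,000 passes to the descendants.
That amount (€168,000) is divided into 3 shares of €56,000: Lachlan and Lorcan each take €56,000; Vikram's €56,000 share passes to Vikram's issue.
Vikram's share (€56,000) is divided into 2 shares of €28,000: Delphine and Orsolya each take €28,000.

Delphine receives €28,000.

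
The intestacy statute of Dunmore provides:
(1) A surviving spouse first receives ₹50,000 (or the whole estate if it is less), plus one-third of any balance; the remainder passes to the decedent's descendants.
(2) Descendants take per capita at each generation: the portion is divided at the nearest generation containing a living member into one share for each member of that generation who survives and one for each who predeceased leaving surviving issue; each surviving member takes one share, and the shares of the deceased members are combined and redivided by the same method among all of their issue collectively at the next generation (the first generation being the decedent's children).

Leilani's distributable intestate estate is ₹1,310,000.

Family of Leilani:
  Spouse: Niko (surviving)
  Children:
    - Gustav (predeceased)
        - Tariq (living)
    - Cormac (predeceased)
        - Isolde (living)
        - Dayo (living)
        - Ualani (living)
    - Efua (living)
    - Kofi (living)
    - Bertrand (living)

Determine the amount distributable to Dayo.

Niko first takes ₹50,000, leaving a balance of ₹1,260,000. Niko then takes one-third of the balance (₹420,000), for a total of ₹470,000. The remaining ₹840,000 passes to the descendants.
The descendants' portion (₹840,000) is divided at the children's generation into 5 shares of ₹168,000. Efua, Kofi, and Bertrand each take ₹168,000. The 2 shares of the deceased (Gustav and Cormac) are combined into a pool of ₹336,000.
That pool (₹336,000) is divided at the grandchildren's generation equally among Tariq, Isolde, Dayo, and Ualani: ₹84,000 each.

Dayo receives ₹84,000.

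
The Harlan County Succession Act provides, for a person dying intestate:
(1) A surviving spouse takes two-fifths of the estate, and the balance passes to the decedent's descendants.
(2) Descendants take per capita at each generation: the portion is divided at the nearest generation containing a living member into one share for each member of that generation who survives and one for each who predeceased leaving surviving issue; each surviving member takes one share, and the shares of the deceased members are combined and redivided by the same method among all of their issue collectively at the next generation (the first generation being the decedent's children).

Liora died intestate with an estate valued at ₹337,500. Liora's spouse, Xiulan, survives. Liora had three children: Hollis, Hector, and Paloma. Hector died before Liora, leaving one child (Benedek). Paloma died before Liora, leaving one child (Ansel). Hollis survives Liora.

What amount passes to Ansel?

Xiulan takes two-fifths of ₹337,500 = ₹135,000. The remaining ₹202,500 passes to the descendants.
The descendants' portion (₹202,500) is divided at the children's generation into 3 shares of ₹67,500. Hollis takes ₹67,500. The 2 shares of the deceased (Hector and Paloma) are combined into a pool of ₹135,000.
That pool (₹135,000) is divided at the grandchildren's generation equally among Benedek and Ansel: ₹67,500 each.

Ansel receives ₹67,500.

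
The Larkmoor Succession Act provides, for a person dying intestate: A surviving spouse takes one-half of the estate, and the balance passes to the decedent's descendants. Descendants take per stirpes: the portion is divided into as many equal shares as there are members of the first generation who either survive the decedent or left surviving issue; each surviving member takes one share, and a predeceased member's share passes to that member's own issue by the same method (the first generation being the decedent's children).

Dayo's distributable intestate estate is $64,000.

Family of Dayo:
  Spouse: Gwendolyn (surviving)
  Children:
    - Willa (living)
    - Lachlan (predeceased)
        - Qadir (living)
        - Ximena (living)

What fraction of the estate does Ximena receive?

Gwendolyn takes one-half of $64,000 = $32,000. The remaining $32,000 passes to the descendants.
The descendants' portion ($32,000) is divided into 2 shares of $16,000: Willa takes $16,000; Lachlan's $16,000 share passes to Lachlan's issue.
Lachlan's share ($16,000) is divided into 2 shares of $8,000: Qadir and Ximena each take $8,000.

Ximena receives 1/8 of the estate.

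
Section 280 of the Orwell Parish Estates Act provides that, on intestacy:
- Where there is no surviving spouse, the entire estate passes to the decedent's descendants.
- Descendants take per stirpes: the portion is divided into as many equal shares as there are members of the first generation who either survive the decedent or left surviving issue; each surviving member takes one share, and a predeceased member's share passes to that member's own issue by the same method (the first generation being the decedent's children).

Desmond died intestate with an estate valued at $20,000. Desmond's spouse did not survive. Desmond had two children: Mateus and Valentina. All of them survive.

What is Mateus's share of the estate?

Mateus receives $10,000.

The entire $20,000 passes to the descendants.
That amount ($20,000) is divided into 2 shares of $10,000: Mateus and Valentina each take $10,000.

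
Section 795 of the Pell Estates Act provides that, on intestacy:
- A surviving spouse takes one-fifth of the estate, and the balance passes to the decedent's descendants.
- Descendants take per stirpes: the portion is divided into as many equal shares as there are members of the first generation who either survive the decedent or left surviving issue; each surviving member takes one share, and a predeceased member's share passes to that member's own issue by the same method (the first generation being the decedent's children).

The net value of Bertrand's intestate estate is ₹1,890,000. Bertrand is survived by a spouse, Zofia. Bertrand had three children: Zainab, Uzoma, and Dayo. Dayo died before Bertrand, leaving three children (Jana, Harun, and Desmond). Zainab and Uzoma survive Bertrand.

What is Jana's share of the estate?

Jana receives ₹168,000.

Zofia takes one-fifth of ₹1,890,000 = ₹378,000. The remaining ₹1,512,000 passes to the descendants.
The descendants' portion (₹1,512,000) is divided into 3 shares of ₹504,000: Zainab and Uzoma each take ₹504,000; Dayo's ₹504,000 share passes to Dayo's issue.
Dayo's share (₹504,000) is divided into 3 shares of ₹168,000: Jana, Harun, and Desmond each take ₹168,000.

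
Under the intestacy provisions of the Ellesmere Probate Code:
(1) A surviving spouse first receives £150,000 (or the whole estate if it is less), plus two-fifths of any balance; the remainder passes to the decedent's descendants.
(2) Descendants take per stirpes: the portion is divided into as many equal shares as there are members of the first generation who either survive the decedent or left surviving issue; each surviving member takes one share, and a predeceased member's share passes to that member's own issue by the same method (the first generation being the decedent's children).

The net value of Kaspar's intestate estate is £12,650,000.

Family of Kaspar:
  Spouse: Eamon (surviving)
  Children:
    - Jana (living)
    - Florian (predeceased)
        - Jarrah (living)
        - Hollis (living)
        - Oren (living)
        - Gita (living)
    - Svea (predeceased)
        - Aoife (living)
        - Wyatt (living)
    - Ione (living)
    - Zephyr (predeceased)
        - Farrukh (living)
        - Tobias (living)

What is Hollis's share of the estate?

Hollis receives £375,000.

Eamon first takes £150,000, leaving a balance of £12,500,000. Eamon then takes two-fifths of the balance (£5,000,000), for a total of £5,150,000. The remaining £7,500,000 passes to the descendants.
The descendants' portion (£7,500,000) is divided into 5 shares of £1,500,000: Jana and Ione each take £1,500,000; Florian's £1,500,000 share passes to Florian's issue; Svea's £1,500,000 share passes to Svea's issue; Zephyr's £1,500,000 share passes to Zephyr's issue.
Florian's share (£1,500,000) is divided into 4 shares of £375,000: Jarrah, Hollis, Oren, and Gita each take £375,000.
Svea's share (£1,500,000) is divided into 2 shares of £750,000: Aoife and Wyatt each take £750,000.
Zephyr's share (£1,500,000) is divided into 2 shares of £750,000: Farrukh and Tobias each take £750,000.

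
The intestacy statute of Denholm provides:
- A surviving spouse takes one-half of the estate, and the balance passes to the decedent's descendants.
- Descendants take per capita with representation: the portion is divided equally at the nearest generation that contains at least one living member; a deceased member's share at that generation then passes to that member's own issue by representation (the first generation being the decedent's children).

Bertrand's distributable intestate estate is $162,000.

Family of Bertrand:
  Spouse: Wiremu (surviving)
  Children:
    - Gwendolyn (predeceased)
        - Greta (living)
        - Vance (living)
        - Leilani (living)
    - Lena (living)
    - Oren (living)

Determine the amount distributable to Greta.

Greta receives $9,000.

Wiremu takes one-half of $162,000 = $81,000. The remaining $81,000 passes to the descendants.
The descendants' portion ($81,000) is divided into 3 shares of $27,000: Lena and Oren each take $27,000; Gwendolyn's $27,000 share passes to Gwendolyn's issue.
Gwendolyn's share ($27,000) is divided into 3 shares of $9,000: Greta, Vance, and Leilani each take $9,000.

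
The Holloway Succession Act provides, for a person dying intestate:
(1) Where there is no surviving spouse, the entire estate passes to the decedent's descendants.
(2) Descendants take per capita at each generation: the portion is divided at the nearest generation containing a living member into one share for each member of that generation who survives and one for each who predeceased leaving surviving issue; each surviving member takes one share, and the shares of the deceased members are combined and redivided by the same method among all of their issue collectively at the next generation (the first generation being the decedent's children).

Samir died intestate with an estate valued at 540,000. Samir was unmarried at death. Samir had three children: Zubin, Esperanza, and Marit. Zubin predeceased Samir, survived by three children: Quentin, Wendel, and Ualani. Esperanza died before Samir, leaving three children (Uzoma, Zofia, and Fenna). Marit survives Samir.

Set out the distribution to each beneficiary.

The entire 540,000 passes to the descendants.
That amount (540,000) is divided at the children's generation into 3 shares of 180,000. Marit takes 180,000. The 2 shares of the deceased (Zubin and Esperanza) are combined into a pool of 360,000.
That pool (360,000) is divided at the grandchildren's generation equally among Quentin, Wendel, Ualani, Uzoma, Zofia, and Fenna: 60,000 each.

Quentin: 60,000; Wendel: 60,000; Ualani: 60,000; Uzoma: 60,000; Zofia: 60,000; Fenna: 60,000; Marit: 180,000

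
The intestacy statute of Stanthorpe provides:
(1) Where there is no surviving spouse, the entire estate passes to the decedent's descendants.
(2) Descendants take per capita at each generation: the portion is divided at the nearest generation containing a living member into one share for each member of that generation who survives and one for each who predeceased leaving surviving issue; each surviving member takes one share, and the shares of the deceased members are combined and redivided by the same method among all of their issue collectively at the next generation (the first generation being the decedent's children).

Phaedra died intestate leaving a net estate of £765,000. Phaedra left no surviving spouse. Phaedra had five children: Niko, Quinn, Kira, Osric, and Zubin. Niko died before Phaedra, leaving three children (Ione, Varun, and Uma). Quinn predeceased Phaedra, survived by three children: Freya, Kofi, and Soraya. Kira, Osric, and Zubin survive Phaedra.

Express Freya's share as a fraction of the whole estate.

The entire £765,000 passes to the descendants.
That amount (£765,000) is divided at the children's generation into 5 shares of £153,000. Kira, Osric, and Zubin each take £153,000. The 2 shares of the deceased (Niko and Quinn) are combined into a pool of £306,000.
That pool (£306,000) is divided at the grandchildren's generation equally among Ione, Varun, Uma, Freya, Kofi, and Soraya: £51,000 each.

Freya receives 1/15 of the estate.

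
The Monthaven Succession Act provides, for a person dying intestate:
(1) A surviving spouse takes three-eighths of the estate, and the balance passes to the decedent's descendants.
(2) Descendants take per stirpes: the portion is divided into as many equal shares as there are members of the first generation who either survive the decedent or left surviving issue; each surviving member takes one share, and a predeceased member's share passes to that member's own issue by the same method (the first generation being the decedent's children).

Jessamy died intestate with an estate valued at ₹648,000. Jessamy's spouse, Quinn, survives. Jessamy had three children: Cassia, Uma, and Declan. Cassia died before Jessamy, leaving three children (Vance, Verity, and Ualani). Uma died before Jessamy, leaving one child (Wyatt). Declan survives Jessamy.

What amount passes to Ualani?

Ualani receives ₹45,000.

Quinn takes three-eighths of ₹648,000 = ₹243,000. The remaining ₹405,000 passes to the descendants.
The descendants' portion (₹405,000) is divided into 3 shares of ₹135,000: Declan takes ₹135,000; Cassia's ₹135,000 share passes to Cassia's issue; Uma's ₹135,000 share passes to Uma's issue.
Cassia's share (₹135,000) is divided into 3 shares of ₹45,000: Vance, Verity, and Ualani each take ₹45,000.
Uma's share (₹135,000) passes entirely to Wyatt.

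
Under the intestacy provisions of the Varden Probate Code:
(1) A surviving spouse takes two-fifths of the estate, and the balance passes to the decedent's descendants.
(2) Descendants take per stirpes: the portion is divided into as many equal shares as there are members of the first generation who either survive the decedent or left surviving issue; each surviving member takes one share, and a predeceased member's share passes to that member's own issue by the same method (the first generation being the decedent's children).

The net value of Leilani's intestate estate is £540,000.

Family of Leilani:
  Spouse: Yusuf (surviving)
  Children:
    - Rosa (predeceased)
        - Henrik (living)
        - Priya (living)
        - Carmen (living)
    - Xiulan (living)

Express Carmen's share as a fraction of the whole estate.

Yusuf takes two-fifths of £540,000 = £216,000. The remaining £324,000 passes to the descendants.
The descendants' portion (£324,000) is divided into 2 shares of £162,000: Xiulan takes £162,000; Rosa's £162,000 share passes to Rosa's issue.
Rosa's share (£162,000) is divided into 3 shares of £54,000: Henrik, Priya, and Carmen each take £54,000.

Carmen receives 1/10 of the estate.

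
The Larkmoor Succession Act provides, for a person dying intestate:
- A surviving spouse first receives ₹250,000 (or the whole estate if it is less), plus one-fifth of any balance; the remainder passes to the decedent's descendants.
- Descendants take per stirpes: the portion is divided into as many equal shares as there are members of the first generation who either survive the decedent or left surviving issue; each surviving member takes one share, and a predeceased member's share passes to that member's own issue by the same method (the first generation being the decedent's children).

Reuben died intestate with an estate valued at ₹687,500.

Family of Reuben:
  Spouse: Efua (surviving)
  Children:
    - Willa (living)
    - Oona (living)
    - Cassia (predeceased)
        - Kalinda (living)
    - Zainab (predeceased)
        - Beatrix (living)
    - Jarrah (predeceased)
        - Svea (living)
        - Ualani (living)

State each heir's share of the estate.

Efua first takes ₹250,000, leaving a balance of ₹437,500. Efua then takes one-fifth of the balance (₹87,500), for a total of ₹337,500. The remaining ₹350,000 passes to the descendants.
The descendants' portion (₹350,000) is divided into 5 shares of ₹70,000: Willa and Oona each take ₹70,000; Cassia's ₹70,000 share passes to Cassia's issue; Zainab's ₹70,000 share passes to Zainab's issue; Jarrah's ₹70,000 share passes to Jarrah's issue.
Cassia's share (₹70,000) passes entirely to Kalinda.
Zainab's share (₹70,000) passes entirely to Beatrix.
Jarrah's share (₹70,000) is divided into 2 shares of ₹35,000: Svea and Ualani each take ₹35,000.

Efua: ₹337,500; Willa: ₹70,000; Oona: ₹70,000; Kalinda: ₹70,000; Beatrix: ₹70,000; Svea: ₹35,000; Ualani: ₹35,000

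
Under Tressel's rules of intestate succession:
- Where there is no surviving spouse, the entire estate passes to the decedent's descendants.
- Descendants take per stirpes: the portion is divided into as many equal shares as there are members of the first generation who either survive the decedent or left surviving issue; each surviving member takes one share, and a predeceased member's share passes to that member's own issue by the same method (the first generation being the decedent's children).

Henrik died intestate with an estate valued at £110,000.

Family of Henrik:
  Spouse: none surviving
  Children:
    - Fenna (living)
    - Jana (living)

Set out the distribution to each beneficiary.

The entire £110,000 passes to the descendants.
That amount (£110,000) is divided into 2 shares of £55,000: Fenna and Jana each take £55,000.

Fenna: £55,000; Jana: £55,000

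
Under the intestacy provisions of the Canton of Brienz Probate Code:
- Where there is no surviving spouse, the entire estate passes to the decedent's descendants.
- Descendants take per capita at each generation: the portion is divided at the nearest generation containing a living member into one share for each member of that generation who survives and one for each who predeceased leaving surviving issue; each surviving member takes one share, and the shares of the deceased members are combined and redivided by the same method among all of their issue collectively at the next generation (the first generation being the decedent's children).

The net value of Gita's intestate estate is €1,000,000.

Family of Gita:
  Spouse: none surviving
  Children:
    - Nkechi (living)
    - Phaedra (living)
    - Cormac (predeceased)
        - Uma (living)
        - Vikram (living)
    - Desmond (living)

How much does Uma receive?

Uma receives €125,000.

The entire €1,000,000 passes to the descendants.
That amount (€1,000,000) is divided at the children's generation into 4 shares of €250,000. Nkechi, Phaedra, and Desmond each take €250,000. The remaining share for the deceased Cormac (€250,000) is carried to the next generation.
That pool (€250,000) is divided at the grandchildren's generation equally among Uma and Vikram: €125,000 each.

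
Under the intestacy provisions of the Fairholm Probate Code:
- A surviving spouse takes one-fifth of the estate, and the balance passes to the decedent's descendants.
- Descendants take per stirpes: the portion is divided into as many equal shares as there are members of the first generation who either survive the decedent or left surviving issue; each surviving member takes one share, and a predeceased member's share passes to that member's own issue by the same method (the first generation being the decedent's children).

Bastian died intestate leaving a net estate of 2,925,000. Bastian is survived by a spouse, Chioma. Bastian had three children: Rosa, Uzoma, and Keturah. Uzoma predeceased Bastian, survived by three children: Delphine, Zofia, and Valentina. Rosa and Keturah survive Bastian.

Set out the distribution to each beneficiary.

Chioma: 585,000; Rosa: 780,000; Delphine: 260,000; Zofia: 260,000; Valentina: 260,000; Keturah: 780,000

Chioma takes one-fifth of 2,925,000 = 585,000. The remaining 2,340,000 passes to the descendants.
The descendants' portion (2,340,000) is divided into 3 shares of 780,000: Rosa and Keturah each take 780,000; Uzoma's 780,000 share passes to Uzoma's issue.
Uzoma's share (780,000) is divided into 3 shares of 260,000: Delphine, Zofia, and Valentina each take 260,000.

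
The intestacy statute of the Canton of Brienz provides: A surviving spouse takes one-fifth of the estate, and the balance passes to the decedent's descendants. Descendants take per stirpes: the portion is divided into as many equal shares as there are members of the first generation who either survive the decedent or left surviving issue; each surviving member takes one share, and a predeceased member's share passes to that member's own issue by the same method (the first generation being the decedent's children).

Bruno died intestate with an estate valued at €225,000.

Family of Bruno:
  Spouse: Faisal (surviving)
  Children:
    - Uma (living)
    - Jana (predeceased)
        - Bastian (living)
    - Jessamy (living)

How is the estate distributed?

Faisal: €45,000; Uma: €60,000; Bastian: €60,000; Jessamy: €60,000

Faisal takes one-fifth of €225,000 = €45,000. The remaining €180,000 passes to the descendants.
The descendants' portion (€180,000) is divided into 3 shares of €60,000: Uma and Jessamy each take €60,000; Jana's €60,000 share passes to Jana's issue.
Jana's share (€60,000) passes entirely to Bastian.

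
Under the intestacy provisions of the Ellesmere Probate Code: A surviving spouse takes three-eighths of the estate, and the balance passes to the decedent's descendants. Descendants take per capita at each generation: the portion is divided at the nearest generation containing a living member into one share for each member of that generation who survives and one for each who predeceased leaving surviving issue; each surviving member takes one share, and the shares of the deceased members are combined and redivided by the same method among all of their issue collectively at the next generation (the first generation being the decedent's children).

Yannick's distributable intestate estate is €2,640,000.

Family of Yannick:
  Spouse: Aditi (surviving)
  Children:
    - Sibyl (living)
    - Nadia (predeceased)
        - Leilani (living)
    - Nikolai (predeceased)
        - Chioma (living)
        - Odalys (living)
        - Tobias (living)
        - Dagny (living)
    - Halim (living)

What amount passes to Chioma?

Chioma receives €165,000.

Aditi takes three-eighths of €2,640,000 = €990,000. The remaining €1,650,000 passes to the descendants.
The descendants' portion (€1,650,000) is divided at the children's generation into 4 shares of €412,500. Sibyl and Halim each take €412,500. The 2 shares of the deceased (Nadia and Nikolai) are combined into a pool of €825,000.
That pool (€825,000) is divided at the grandchildren's generation equally among Leilani, Chioma, Odalys, Tobias, and Dagny: €165,000 each.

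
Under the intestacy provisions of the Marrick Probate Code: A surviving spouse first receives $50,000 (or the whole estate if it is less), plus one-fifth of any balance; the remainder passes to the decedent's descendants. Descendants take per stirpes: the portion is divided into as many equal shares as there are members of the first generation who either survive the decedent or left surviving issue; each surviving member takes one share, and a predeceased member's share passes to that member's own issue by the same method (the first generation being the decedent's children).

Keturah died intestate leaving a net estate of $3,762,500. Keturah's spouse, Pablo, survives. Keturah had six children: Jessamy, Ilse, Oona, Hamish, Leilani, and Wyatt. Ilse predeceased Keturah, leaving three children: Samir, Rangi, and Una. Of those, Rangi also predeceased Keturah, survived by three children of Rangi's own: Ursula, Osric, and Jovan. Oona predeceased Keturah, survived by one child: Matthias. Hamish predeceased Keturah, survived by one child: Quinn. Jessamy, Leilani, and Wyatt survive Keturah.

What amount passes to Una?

Pablo first takes $50,000, leaving a balance of $3,712,500. Pablo then takes one-fifth of the balance ($742,500), for a total of $792,500. The remaining $2,970,000 passes to the descendants.
The descendants' portion ($2,970,000) is divided into 6 shares of $495,000: Jessamy, Leilani, and Wyatt each take $495,000; Ilse's $495,000 share passes to Ilse's issue; Oona's $495,000 share passes to Oona's issue; Hamish's $495,000 share passes to Hamish's issue.
Ilse's share ($495,000) is divided into 3 shares of $165,000: Samir and Una each take $165,000; Rangi's $165,000 share passes to Rangi's issue.
Rangi's share ($165,000) is divided into 3 shares of $55,000: Ursula, Osric, and Jovan each take $55,000.
Oona's share ($495,000) passes entirely to Matthias.
Hamish's share ($495,000) passes entirely to Quinn.

Una receives $165,000.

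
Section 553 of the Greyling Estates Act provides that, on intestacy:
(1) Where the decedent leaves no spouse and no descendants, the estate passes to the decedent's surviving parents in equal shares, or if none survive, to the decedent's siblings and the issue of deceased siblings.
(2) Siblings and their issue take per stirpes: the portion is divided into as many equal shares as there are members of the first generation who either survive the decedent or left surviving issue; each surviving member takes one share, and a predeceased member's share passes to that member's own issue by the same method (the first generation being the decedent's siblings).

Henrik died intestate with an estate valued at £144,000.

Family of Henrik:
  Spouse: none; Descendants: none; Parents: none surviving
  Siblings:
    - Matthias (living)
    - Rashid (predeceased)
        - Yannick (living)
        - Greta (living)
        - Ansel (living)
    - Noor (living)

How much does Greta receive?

Greta receives £16,000.

The entire £144,000 passes to the siblings and their issue.
That amount (£144,000) is divided into 3 shares of £48,000: Matthias and Noor each take £48,000; Rashid's £48,000 share passes to Rashid's issue.
Rashid's share (£48,000) is divided into 3 shares of £16,000: Yannick, Greta, and Ansel each take £16,000.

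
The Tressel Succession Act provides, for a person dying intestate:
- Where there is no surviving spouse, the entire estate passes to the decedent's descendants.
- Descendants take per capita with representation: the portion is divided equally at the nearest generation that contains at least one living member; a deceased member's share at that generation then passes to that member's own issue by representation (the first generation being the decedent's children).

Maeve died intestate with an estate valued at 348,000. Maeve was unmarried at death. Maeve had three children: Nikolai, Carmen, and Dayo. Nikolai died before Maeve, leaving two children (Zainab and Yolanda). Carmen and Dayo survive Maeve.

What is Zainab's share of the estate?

Zainab receives 58,000.

The entire 348,000 passes to the descendants.
That amount (348,000) is divided into 3 shares of 116,000: Carmen and Dayo each take 116,000; Nikolai's 116,000 share passes to Nikolai's issue.
Nikolai's share (116,000) is divided into 2 shares of 58,000: Zainab and Yolanda each take 58,000.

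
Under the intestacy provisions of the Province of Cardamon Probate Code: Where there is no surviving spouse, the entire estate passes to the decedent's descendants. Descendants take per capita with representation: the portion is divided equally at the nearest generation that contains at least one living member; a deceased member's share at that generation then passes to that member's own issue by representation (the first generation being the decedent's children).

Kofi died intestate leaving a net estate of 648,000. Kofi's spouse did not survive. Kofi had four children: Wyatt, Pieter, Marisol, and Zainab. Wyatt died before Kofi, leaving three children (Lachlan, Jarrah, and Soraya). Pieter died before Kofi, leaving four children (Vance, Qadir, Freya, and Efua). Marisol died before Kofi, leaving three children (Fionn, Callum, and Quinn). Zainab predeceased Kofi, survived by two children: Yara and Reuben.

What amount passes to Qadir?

The entire 648,000 passes to the descendants.
No child survives, so the initial division is made at the grandchildren's generation.
That amount (648,000) is divided into 12 shares of 54,000: Lachlan, Jarrah, Soraya, Vance, Qadir, Freya, Efua, Fionn, Callum, Quinn, Yara, and Reuben each take 54,000.

Qadir receives 54,000.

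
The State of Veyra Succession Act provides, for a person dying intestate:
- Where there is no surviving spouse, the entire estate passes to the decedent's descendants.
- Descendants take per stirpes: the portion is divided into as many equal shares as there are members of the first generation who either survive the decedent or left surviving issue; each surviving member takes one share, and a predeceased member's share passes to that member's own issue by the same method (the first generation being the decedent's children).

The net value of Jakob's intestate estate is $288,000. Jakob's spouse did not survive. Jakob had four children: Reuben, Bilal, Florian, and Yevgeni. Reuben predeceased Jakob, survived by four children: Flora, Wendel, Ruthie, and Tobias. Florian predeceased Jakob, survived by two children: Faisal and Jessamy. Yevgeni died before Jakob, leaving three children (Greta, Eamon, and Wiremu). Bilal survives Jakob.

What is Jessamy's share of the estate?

The entire $288,000 passes to the descendants.
That amount ($288,000) is divided into 4 shares of $72,000: Bilal takes $72,000; Reuben's $72,000 share passes to Reuben's issue; Florian's $72,000 share passes to Florian's issue; Yevgeni's $72,000 share passes to Yevgeni's issue.
Reuben's share ($72,000) is divided into 4 shares of $18,000: Flora, Wendel, Ruthie, and Tobias each take $18,000.
Florian's share ($72,000) is divided into 2 shares of $36,000: Faisal and Jessamy each take $36,000.
Yevgeni's share ($72,000) is divided into 3 shares of $24,000: Greta, Eamon, and Wiremu each take $24,000.

Jessamy receives $36,000.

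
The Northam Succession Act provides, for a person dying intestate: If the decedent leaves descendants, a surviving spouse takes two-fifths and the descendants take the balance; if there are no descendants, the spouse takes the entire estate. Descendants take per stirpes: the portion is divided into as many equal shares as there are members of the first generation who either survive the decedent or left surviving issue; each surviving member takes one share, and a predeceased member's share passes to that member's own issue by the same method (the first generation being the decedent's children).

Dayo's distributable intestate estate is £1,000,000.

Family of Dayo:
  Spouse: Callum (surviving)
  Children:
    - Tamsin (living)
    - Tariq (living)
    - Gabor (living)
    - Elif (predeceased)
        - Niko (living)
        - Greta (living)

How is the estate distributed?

Callum takes two-fifths of £1,000,000 = £400,000. The remaining £600,000 passes to the descendants.
The descendants' portion (£600,000) is divided into 4 shares of £150,000: Tamsin, Tariq, and Gabor each take £150,000; Elif's £150,000 share passes to Elif's issue.
Elif's share (£150,000) is divided into 2 shares of £75,000: Niko and Greta each take £75,000.

Callum: £400,000; Tamsin: £150,000; Tariq: £150,000; Gabor: £150,000; Niko: £75,000; Greta: £75,000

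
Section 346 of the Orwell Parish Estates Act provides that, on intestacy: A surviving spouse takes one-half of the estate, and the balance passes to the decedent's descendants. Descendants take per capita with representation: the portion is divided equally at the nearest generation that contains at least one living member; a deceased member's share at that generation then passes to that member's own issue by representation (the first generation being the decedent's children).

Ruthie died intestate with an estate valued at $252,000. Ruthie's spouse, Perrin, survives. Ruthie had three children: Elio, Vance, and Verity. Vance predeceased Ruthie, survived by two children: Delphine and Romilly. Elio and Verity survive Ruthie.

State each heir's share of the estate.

Perrin: $126,000; Elio: $42,000; Delphine: $21,000; Romilly: $21,000; Verity: $42,000

Perrin takes one-half of $252,000 = $126,000. The remaining $126,000 passes to the descendants.
The descendants' portion ($126,000) is divided into 3 shares of $42,000: Elio and Verity each take $42,000; Vance's $42,000 share passes to Vance's issue.
Vance's share ($42,000) is divided into 2 shares of $21,000: Delphine and Romilly each take $21,000.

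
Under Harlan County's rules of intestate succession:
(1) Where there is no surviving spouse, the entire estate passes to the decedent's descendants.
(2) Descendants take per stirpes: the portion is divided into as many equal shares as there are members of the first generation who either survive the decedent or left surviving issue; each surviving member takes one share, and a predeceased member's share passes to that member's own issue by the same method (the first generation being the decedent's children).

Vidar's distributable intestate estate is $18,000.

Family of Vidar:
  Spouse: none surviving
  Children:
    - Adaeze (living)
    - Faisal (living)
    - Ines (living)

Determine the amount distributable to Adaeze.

Adaeze receives $6,000.

The entire $18,000 passes to the descendants.
That amount ($18,000) is divided into 3 shares of $6,000: Adaeze, Faisal, and Ines each take $6,000.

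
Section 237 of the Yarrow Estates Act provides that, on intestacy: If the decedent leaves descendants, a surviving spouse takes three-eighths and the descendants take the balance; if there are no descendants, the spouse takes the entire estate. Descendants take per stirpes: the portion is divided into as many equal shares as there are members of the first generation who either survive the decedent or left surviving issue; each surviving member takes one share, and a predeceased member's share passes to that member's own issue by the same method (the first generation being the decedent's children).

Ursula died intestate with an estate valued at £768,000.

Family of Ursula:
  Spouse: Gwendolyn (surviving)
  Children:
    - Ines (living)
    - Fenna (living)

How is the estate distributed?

Gwendolyn takes three-eighths of £768,000 = £288,000. The remaining £480,000 passes to the descendants.
The descendants' portion (£480,000) is divided into 2 shares of £240,000: Ines and Fenna each take £240,000.

Gwendolyn: £288,000; Ines: £240,000; Fenna: £240,000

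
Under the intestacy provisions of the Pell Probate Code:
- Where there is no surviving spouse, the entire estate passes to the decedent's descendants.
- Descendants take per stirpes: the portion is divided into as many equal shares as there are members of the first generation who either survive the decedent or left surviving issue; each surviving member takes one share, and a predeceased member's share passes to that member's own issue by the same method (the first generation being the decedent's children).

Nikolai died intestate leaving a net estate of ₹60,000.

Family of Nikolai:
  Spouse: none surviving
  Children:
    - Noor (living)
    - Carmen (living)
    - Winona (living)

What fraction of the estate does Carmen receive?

The entire ₹60,000 passes to the descendants.
That amount (₹60,000) is divided into 3 shares of ₹20,000: Noor, Carmen, and Winona each take ₹20,000.

Carmen receives 1/3 of the estate.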